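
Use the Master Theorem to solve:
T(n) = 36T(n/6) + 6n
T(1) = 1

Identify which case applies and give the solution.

a=36, b=6, f(n)=6n. log_6(36) = 2. Since c=1 < 2, Case 1 applies: T(n) = Θ(n^log_b(a)) = O(n^2).

Answer: O(n^2) - Case 1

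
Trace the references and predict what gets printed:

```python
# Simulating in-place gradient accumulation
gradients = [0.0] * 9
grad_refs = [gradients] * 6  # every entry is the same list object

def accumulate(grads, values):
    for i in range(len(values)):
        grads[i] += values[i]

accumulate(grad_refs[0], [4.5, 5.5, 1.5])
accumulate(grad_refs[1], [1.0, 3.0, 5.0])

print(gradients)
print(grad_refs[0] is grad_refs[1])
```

Key concept: gradient accumulation aliasing.
Step by step:
`gradients = [0.0] * 9` → gradients = [0.0, 0.0, 0.0, 0.0, 0.0, 0.0, 0.0, 0.0, 0.0]
`grad_refs = [gradients] * 6` → grad_refs = [[0.0, 0.0, 0.0, 0.0, 0.0, 0.0, 0.0, 0.0, 0.0], [0.0, 0.0, 0.0, 0.0, 0.0, 0.0, 0.0, 0.0, 0.0], [0.0, 0.0, 0.0, 0.0, 0.0, 0.0, 0.0, 0.0, 0.0], [0.0, 0.0, 0.0, 0.0, 0.0, 0.0, 0.0, 0.0, 0.0], [0.0, 0.0, 0.0, 0.0, 0.0, 0.0, 0.0, 0.0, 0.0], [0.0, 0.0, 0.0, 0.0, 0.0, 0.0, 0.0, 0.0, 0.0]]
`accumulate(grad_refs[0], [4.5, 5.5, 1.5])` → gradients = [4.5, 5.5, 1.5, 0.0, 0.0, 0.0, 0.0, 0.0, 0.0]; grad_refs = [[4.5, 5.5, 1.5, 0.0, 0.0, 0.0, 0.0, 0.0, 0.0], [4.5, 5.5, 1.5, 0.0, 0.0, 0.0, 0.0, 0.0, 0.0], [4.5, 5.5, 1.5, 0.0, 0.0, 0.0, 0.0, 0.0, 0.0], [4.5, 5.5, 1.5, 0.0, 0.0, 0.0, 0.0, 0.0, 0.0], [4.5, 5.5, 1.5, 0.0, 0.0, 0.0, 0.0, 0.0, 0.0], [4.5, 5.5, 1.5, 0.0, 0.0, 0.0, 0.0, 0.0, 0.0]]
`accumulate(grad_refs[1], [1.0, 3.0, 5.0])` → gradients = [5.5, 8.5, 6.5, 0.0, 0.0, 0.0, 0.0, 0.0, 0.0]; grad_refs = [[5.5, 8.5, 6.5, 0.0, 0.0, 0.0, 0.0, 0.0, 0.0], [5.5, 8.5, 6.5, 0.0, 0.0, 0.0, 0.0, 0.0, 0.0], [5.5, 8.5, 6.5, 0.0, 0.0, 0.0, 0.0, 0.0, 0.0], [5.5, 8.5, 6.5, 0.0, 0.0, 0.0, 0.0, 0.0, 0.0], [5.5, 8.5, 6.5, 0.0, 0.0, 0.0, 0.0, 0.0, 0.0], [5.5, 8.5, 6.5, 0.0, 0.0, 0.0, 0.0, 0.0, 0.0]]
`print(gradients)` → prints [5.5, 8.5, 6.5, 0.0, 0.0, 0.0, 0.0, 0.0, 0.0]
`print(grad_refs[0] is grad_refs[1])` → prints True

Answer:
[5.5, 8.5, 6.5, 0.0, 0.0, 0.0, 0.0, 0.0, 0.0]
True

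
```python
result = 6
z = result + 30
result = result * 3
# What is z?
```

Trace:
`result = 6` → result = 6
`z = result + 30` → z = 36
`result = result * 3` → result = 18
So z = 36

Answer: 36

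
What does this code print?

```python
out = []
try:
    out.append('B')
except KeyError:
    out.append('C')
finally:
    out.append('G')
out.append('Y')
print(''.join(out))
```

Execution trace: 'B' (try body, no exception) → 'G' (finally) → 'Y' (after the try/except). Output: BGY

Answer: BGY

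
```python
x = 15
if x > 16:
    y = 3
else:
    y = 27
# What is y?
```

Trace:
`x = 15` → x = 15
`if x > 16: ...` → x > 16 is False, take else branch → y = 27
So y = 27

Answer: 27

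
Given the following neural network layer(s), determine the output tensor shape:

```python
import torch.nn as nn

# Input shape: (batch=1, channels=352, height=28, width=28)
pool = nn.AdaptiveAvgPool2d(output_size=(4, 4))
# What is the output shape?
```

Input: (1, 352, 28, 28) -> Output: (1, 352, 4, 4)

Answer: (1, 352, 4, 4)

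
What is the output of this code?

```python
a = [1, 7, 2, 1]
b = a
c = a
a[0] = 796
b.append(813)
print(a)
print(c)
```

Key concept: multiple aliases.
Step by step:
`a = [1, 7, 2, 1]` → a = [1, 7, 2, 1]
`b = a` → b = [1, 7, 2, 1] (same object as a)
`c = a` → c = [1, 7, 2, 1] (same object as a, b)
`a[0] = 796` → a = [796, 7, 2, 1] (same object as b, c); b = [796, 7, 2, 1] (same object as a, c); c = [796, 7, 2, 1] (same object as a, b)
`b.append(813)` → a = [796, 7, 2, 1, 813] (same object as b, c); b = [796, 7, 2, 1, 813] (same object as a, c); c = [796, 7, 2, 1, 813] (same object as a, b)
`print(a)` → prints [796, 7, 2, 1, 813]
`print(c)` → prints [796, 7, 2, 1, 813]

Answer:
[796, 7, 2, 1, 813]
[796, 7, 2, 1, 813]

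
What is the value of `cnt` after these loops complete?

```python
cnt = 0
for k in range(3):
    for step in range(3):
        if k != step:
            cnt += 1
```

3² - 3 (exclude diagonal)
`cnt` takes the values: 0 → 1 → 2 → 3 → 4 → 5 → 6

Answer: 6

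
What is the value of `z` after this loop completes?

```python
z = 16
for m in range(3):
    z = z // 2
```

Halve 3 times: 16 // 2^3 = 2
`z` takes the values: 16 → 8 → 4 → 2

Answer: 2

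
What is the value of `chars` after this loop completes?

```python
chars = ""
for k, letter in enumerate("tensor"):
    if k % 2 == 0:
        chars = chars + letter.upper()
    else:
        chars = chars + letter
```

Uppercase even positions in 'tensor'
`chars` takes the values: "" → "T" → "Te" → "TeN" → "TeNs" → "TeNsO" → "TeNsOr"

Answer: "TeNsOr"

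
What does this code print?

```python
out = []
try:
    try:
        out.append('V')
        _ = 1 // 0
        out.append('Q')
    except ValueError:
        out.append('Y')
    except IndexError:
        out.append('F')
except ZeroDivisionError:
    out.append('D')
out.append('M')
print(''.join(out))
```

Execution trace: 'V' (try body) → 'D' (outer except ZeroDivisionError) → 'M' (after the try/except). Output: VDM

Answer: VDM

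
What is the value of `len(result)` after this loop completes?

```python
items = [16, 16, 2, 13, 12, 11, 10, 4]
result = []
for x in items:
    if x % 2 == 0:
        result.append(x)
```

Count even numbers in [16, 16, 2, 13, 12, 11, 10, 4]
`result` takes the values: [] → [16] → [16, 16] → [16, 16, 2] → [16, 16, 2, 12] → [16, 16, 2, 12, 10] → [16, 16, 2, 12, 10, 4]
So `len(result)` = 6

Answer: 6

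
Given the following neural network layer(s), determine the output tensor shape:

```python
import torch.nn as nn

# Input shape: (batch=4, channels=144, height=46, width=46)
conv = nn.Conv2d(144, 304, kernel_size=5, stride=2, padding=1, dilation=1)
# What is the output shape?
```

Input: (4, 144, 46, 46) -> Output: (4, 304, 22, 22)

Answer: (4, 304, 22, 22)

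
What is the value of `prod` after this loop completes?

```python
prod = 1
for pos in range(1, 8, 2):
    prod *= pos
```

Product of 1, 3, 5, ... up to 7
`prod` takes the values: 1 → 3 → 15 → 105

Answer: 105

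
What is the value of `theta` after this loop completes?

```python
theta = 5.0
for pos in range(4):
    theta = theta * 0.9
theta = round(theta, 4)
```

Exponential decay: 5.0 * 0.9^4
`theta` takes the values: 5.0 → 4.5 → 4.05 → 3.645 → 3.2805

Answer: 3.2805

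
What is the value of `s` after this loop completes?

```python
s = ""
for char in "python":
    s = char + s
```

Reverse 'python'
`s` takes the values: "" → "p" → "yp" → "typ" → "htyp" → "ohtyp" → "nohtyp"

Answer: "nohtyp"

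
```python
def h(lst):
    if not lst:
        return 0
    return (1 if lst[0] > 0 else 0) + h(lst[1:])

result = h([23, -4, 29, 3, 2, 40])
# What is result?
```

Count of positive elements in [23, -4, 29, 3, 2, 40] = 5

Answer: 5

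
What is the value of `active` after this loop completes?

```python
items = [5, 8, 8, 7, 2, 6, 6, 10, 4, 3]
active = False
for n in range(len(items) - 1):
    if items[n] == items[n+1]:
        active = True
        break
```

Check consecutive duplicates in [5, 8, 8, 7, 2, 6, 6, 10, 4, 3]
`active` takes the values: False → True

Answer: True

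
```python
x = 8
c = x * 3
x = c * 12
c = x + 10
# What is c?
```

Trace:
`x = 8` → x = 8
`c = x * 3` → c = 24
`x = c * 12` → x = 288
`c = x + 10` → c = 298
So c = 298

Answer: 298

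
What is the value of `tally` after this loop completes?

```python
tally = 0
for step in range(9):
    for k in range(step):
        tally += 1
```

Triangle number: 0+1+2+...+8
`tally` takes the values: 0 → 1 → 2 → 3 → 4 → 5 → 6 → 7 → 8 → 9 → 10 → 11 → 12 → 13 → 14 → 15 → 16 → 17 → 18 → 19 → 20 → 21 → 22 → 23 → 24 → 25 → 26 → 27 → 28 → 29 → 30 → 31 → 32 → 33 → 34 → 35 → 36

Answer: 36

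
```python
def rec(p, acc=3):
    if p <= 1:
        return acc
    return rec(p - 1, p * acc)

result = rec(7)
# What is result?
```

Accumulator trace (n, acc): (7, 3) -> (6, 21) -> (5, 126) -> (4, 630) -> (3, 2520) -> (2, 7560) -> (1, 15120) -> return 15120

Answer: 15120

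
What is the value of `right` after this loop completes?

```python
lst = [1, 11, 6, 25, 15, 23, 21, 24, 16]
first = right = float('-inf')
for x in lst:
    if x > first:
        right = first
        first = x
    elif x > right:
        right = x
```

Second largest (with repeats) in [1, 11, 6, 25, 15, 23, 21, 24, 16]
`right` takes the values: -inf → 1 → 6 → 11 → 15 → 23 → 24

Answer: 24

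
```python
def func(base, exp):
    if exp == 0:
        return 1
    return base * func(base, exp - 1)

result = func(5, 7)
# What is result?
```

func(5, 7) = 5 * 5 * 5 * 5 * 5 * 5 * 5 = 78125

Answer: 78125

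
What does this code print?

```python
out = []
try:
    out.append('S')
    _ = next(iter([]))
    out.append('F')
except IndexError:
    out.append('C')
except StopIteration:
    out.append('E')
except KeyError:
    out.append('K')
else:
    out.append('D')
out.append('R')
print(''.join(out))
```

Execution trace: 'S' (try body) → 'E' (except StopIteration) → 'R' (after the try/except). Output: SER

Answer: SER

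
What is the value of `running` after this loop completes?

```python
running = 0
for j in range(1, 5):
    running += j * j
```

Sum of squares 1² to 4² = 30
`running` takes the values: 0 → 1 → 5 → 14 → 30

Answer: 30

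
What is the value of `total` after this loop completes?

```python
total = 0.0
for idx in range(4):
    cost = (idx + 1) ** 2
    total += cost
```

Sum of squared losses 1² + 2² + ... + 4²
`total` takes the values: 0.0 → 1.0 → 5.0 → 14.0 → 30.0

Answer: 30.0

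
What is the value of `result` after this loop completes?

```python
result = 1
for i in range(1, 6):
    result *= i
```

5! = 120
`result` takes the values: 1 → 2 → 6 → 24 → 120

Answer: 120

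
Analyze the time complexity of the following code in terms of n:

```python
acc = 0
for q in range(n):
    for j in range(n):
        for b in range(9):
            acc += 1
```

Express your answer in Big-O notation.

Each loop level contributes: n × n × 1. Multiplying the contributions gives O(n^2).

Answer: O(n^2)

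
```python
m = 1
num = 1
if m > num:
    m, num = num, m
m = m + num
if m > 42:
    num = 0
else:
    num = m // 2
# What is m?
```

Trace:
`m = 1` → m = 1
`num = 1` → num = 1
`if m > num: ...` → m > num is False → no variable changes
`m = m + num` → m = 2
`if m > 42: ...` → m > 42 is False, take else branch → no variable changes
So m = 2

Answer: 2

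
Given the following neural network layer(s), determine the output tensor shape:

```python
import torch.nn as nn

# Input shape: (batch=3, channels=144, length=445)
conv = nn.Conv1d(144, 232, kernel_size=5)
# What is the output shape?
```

Input: (3, 144, 445) -> Output: (3, 232, 441)

Answer: (3, 232, 441)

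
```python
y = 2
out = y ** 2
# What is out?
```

Trace:
`y = 2` → y = 2
`out = y ** 2` → out = 4
So out = 4

Answer: 4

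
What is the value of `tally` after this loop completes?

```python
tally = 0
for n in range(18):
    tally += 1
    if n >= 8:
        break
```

Loop breaks when n reaches 8, tally is 9
`tally` takes the values: 0 → 1 → 2 → 3 → 4 → 5 → 6 → 7 → 8 → 9

Answer: 9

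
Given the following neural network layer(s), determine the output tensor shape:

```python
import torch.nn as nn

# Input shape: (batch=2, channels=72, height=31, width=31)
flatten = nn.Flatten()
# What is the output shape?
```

Input: (2, 72, 31, 31) -> Output: (2, 69192)

Answer: (2, 69192)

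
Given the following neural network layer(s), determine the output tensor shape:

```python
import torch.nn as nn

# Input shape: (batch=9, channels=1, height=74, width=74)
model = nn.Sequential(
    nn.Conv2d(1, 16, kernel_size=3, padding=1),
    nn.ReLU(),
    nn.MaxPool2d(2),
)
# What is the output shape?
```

Input: (9, 1, 74, 74) -> after Conv2d: (9, 16, 74, 74) -> after ReLU: (9, 16, 74, 74) -> Output: (9, 16, 37, 37)

Answer: (9, 16, 37, 37)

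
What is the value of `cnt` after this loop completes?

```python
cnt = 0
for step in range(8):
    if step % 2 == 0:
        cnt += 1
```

Count numbers divisible by 2 in range(8)
`cnt` takes the values: 0 → 1 → 2 → 3 → 4

Answer: 4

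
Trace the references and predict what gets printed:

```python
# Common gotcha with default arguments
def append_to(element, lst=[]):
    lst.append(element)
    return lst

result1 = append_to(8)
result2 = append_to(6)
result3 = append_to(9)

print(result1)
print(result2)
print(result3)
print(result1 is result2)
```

Key concept: mutable default argument gotcha.
Step by step:
`result1 = append_to(8)` → result1 = [8]
`result2 = append_to(6)` → result1 = [8, 6] (same object as result2); result2 = [8, 6] (same object as result1)
`result3 = append_to(9)` → result1 = [8, 6, 9] (same object as result2, result3); result2 = [8, 6, 9] (same object as result1, result3); result3 = [8, 6, 9] (same object as result1, result2)
`print(result1)` → prints [8, 6, 9]
`print(result2)` → prints [8, 6, 9]
`print(result3)` → prints [8, 6, 9]
`print(result1 is result2)` → prints True

Answer:
[8, 6, 9]
[8, 6, 9]
[8, 6, 9]
True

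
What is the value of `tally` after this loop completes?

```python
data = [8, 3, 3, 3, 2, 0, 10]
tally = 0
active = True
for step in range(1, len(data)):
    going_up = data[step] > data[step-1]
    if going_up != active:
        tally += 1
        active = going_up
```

Count direction changes in [8, 3, 3, 3, 2, 0, 10]
`tally` takes the values: 0 → 1 → 2

Answer: 2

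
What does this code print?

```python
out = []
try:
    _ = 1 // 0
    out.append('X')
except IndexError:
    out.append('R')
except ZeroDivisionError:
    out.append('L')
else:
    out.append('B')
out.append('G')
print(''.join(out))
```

Execution trace: 'L' (except ZeroDivisionError) → 'G' (after the try/except). Output: LG

Answer: LG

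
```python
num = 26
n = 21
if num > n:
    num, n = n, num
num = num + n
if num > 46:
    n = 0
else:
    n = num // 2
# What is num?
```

Trace:
`num = 26` → num = 26
`n = 21` → n = 21
`if num > n: ...` → num > n is True → num = 21; n = 26
`num = num + n` → num = 47
`if num > 46: ...` → num > 46 is True → n = 0
So num = 47

Answer: 47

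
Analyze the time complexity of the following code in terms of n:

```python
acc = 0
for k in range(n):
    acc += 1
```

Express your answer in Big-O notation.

Each loop level contributes: n. Multiplying the contributions gives O(n).

Answer: O(n)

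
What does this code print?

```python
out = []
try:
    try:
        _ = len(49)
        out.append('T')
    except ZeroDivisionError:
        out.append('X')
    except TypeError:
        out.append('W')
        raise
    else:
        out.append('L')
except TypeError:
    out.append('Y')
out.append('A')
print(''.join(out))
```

Execution trace: 'W' (inner except TypeError) → 'Y' (outer except TypeError) → 'A' (after the try/except). Output: WYA

Answer: WYA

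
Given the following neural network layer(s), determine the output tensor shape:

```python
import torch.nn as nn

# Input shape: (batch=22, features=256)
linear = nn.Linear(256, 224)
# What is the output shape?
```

Input: (22, 256) -> Output: (22, 224)

Answer: (22, 224)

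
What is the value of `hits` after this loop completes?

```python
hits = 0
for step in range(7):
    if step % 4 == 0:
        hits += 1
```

Count numbers divisible by 4 in range(7)
`hits` takes the values: 0 → 1 → 2

Answer: 2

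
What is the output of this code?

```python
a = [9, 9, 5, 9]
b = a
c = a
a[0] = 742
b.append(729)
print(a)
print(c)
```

Key concept: multiple aliases.
Step by step:
`a = [9, 9, 5, 9]` → a = [9, 9, 5, 9]
`b = a` → b = [9, 9, 5, 9] (same object as a)
`c = a` → c = [9, 9, 5, 9] (same object as a, b)
`a[0] = 742` → a = [742, 9, 5, 9] (same object as b, c); b = [742, 9, 5, 9] (same object as a, c); c = [742, 9, 5, 9] (same object as a, b)
`b.append(729)` → a = [742, 9, 5, 9, 729] (same object as b, c); b = [742, 9, 5, 9, 729] (same object as a, c); c = [742, 9, 5, 9, 729] (same object as a, b)
`print(a)` → prints [742, 9, 5, 9, 729]
`print(c)` → prints [742, 9, 5, 9, 729]

Answer:
[742, 9, 5, 9, 729]
[742, 9, 5, 9, 729]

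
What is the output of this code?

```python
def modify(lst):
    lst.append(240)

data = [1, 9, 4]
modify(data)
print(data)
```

Key concept: function modifies passed list.
Step by step:
`data = [1, 9, 4]` → data = [1, 9, 4]
`modify(data)` → data = [1, 9, 4, 240]
`print(data)` → prints [1, 9, 4, 240]

Answer: [1, 9, 4, 240]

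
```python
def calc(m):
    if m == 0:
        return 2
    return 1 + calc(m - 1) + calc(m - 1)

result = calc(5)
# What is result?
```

calc(m) = 1 + 2·calc(m-1), calc(0)=2. Closed form: (2+1)·2^5 - 1 = 95.

Answer: 95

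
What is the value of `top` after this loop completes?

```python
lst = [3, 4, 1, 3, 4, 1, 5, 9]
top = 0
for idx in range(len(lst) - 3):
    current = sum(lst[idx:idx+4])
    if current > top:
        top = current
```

Max sum of 4-element window in [3, 4, 1, 3, 4, 1, 5, 9]
`top` takes the values: 0 → 11 → 12 → 13 → 19

Answer: 19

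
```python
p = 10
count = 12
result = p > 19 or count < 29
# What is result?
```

Trace:
`p = 10` → p = 10
`count = 12` → count = 12
`result = p > 19 or count < 29` → result = True
So result = True

Answer: True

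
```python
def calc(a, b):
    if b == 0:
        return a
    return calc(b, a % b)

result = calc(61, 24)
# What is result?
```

calc(61, 24) -> calc(24, 13) -> calc(13, 11) -> calc(11, 2) -> calc(2, 1) -> calc(1, 0) -> 1

Answer: 1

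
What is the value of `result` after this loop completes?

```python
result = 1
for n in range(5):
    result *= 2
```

2^5 = 32
`result` takes the values: 1 → 2 → 4 → 8 → 16 → 32

Answer: 32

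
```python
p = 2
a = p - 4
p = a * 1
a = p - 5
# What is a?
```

Trace:
`p = 2` → p = 2
`a = p - 4` → a = -2
`p = a * 1` → p = -2
`a = p - 5` → a = -7
So a = -7

Answer: -7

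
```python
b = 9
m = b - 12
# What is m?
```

Trace:
`b = 9` → b = 9
`m = b - 12` → m = -3
So m = -3

Answer: -3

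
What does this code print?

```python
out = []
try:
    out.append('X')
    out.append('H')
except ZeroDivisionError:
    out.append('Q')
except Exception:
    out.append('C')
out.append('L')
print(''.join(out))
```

Execution trace: 'X' (try body) → 'H' (try body, no exception) → 'L' (after the try/except). Output: XHL

Answer: XHL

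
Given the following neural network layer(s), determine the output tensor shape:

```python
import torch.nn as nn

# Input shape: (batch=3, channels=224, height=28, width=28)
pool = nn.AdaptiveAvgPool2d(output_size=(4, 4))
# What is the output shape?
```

Input: (3, 224, 28, 28) -> Output: (3, 224, 4, 4)

Answer: (3, 224, 4, 4)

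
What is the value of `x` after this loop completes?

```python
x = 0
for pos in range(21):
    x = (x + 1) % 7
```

Increment mod 7, 21 times = 0
`x` takes the values: 0 → 1 → 2 → 3 → 4 → 5 → 6 → 0 → 1 → 2 → 3 → 4 → 5 → 6 → 0 → 1 → 2 → 3 → 4 → 5 → 6 → 0

Answer: 0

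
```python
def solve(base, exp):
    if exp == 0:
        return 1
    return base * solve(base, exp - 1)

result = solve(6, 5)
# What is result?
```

solve(6, 5) = 6 * 6 * 6 * 6 * 6 = 7776

Answer: 7776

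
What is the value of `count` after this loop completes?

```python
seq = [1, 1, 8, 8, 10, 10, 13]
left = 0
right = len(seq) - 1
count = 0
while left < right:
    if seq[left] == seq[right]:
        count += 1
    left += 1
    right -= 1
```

Count matching pairs from ends
`count` takes the values: 0

Answer: 0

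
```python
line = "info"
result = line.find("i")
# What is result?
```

Trace:
`line = "info"` → line = 'info'
`result = line.find("i")` → result = 0
So result = 0

Answer: 0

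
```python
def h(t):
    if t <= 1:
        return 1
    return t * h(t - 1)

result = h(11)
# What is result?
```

h(11) = 11 * 10 * 9 * 8 * 7 * 6 * 5 * 4 * 3 * 2 * 1 = 39916800

Answer: 39916800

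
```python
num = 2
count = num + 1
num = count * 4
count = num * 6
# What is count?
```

Trace:
`num = 2` → num = 2
`count = num + 1` → count = 3
`num = count * 4` → num = 12
`count = num * 6` → count = 72
So count = 72

Answer: 72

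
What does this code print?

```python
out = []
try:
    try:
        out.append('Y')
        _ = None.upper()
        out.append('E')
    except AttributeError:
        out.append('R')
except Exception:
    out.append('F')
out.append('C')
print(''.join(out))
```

Execution trace: 'Y' (inner try body) → 'R' (inner except AttributeError) → 'C' (after the try/except). Output: YRC

Answer: YRC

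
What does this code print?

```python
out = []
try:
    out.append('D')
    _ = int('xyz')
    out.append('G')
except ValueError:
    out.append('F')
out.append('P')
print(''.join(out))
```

Execution trace: 'D' (try body) → 'F' (except ValueError) → 'P' (after the try/except). Output: DFP

Answer: DFP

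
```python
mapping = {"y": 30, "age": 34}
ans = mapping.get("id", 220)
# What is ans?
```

Trace:
`mapping = {"y": 30, "age": 34}` → mapping = {'y': 30, 'age': 34}
`ans = mapping.get("id", 220)` → ans = 220
So ans = 220

Answer: 220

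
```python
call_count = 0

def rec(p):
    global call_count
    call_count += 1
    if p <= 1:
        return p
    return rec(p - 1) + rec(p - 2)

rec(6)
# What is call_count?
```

Calls(p) = 1 + Calls(p-1) + Calls(p-2); Calls(0)=Calls(1)=1. For p=6 this gives 25.

Answer: 25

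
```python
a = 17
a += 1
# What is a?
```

Trace:
`a = 17` → a = 17
`a += 1` → a = 18
So a = 18

Answer: 18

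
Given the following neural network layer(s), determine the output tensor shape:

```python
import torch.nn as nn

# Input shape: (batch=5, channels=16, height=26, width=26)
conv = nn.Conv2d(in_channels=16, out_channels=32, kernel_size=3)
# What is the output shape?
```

Input: (5, 16, 26, 26) -> Output: (5, 32, 24, 24)

Answer: (5, 32, 24, 24)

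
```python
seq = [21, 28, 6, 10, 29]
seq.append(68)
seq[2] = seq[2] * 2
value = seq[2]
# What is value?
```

Trace:
`seq = [21, 28, 6, 10, 29]` → seq = [21, 28, 6, 10, 29]
`seq.append(68)` → seq = [21, 28, 6, 10, 29, 68]
`seq[2] = seq[2] * 2` → seq = [21, 28, 12, 10, 29, 68]
`value = seq[2]` → value = 12
So value = 12

Answer: 12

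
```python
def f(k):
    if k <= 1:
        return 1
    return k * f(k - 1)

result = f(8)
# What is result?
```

f(8) = 8 * 7 * 6 * 5 * 4 * 3 * 2 * 1 = 40320

Answer: 40320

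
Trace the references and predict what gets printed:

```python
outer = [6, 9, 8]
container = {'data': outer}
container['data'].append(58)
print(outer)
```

Key concept: dict holds reference to list.
Step by step:
`outer = [6, 9, 8]` → outer = [6, 9, 8]
`container = {'data': outer}` → container = {'data': [6, 9, 8]}
`container['data'].append(58)` → outer = [6, 9, 8, 58]; container = {'data': [6, 9, 8, 58]}
`print(outer)` → prints [6, 9, 8, 58]

Answer: [6, 9, 8, 58]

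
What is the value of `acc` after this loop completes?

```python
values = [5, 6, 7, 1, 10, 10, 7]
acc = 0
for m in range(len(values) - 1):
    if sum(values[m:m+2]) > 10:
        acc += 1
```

Count windows with sum > 10
`acc` takes the values: 0 → 1 → 2 → 3 → 4 → 5

Answer: 5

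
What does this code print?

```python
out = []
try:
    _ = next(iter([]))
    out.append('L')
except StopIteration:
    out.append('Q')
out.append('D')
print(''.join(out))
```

Execution trace: 'Q' (except StopIteration) → 'D' (after the try/except). Output: QD

Answer: QD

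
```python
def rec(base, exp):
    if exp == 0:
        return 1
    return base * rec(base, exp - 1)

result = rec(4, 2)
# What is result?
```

rec(4, 2) = 4 * 4 = 16

Answer: 16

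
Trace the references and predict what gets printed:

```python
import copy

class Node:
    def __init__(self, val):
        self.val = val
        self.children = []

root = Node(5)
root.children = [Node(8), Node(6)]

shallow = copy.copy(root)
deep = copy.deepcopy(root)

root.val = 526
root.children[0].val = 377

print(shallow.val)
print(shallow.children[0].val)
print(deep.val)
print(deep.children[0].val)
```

Key concept: deep copy with custom objects.
Step by step:
`root = Node(5)` → root = Node(val=5, children=[])
`root.children = [Node(8), Node(6)]` → root = Node(val=5, children=[Node(val=8, children=[]), Node(val=6, children=[])])
`shallow = copy.copy(root)` → shallow = Node(val=5, children=[Node(val=8, children=[]), Node(val=6, children=[])])
`deep = copy.deepcopy(root)` → deep = Node(val=5, children=[Node(val=8, children=[]), Node(val=6, children=[])])
`root.val = 526` → root = Node(val=526, children=[Node(val=8, children=[]), Node(val=6, children=[])])
`root.children[0].val = 377` → root = Node(val=526, children=[Node(val=377, children=[]), Node(val=6, children=[])]); shallow = Node(val=5, children=[Node(val=377, children=[]), Node(val=6, children=[])])
`print(shallow.val)` → prints 5
`print(shallow.children[0].val)` → prints 377
`print(deep.val)` → prints 5
`print(deep.children[0].val)` → prints 8

Answer:
5
377
5
8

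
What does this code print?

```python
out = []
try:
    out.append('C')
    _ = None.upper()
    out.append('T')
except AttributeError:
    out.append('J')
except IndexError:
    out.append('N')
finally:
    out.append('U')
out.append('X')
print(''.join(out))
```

Execution trace: 'C' (try body) → 'J' (except AttributeError) → 'U' (finally) → 'X' (after the try/except). Output: CJUX

Answer: CJUX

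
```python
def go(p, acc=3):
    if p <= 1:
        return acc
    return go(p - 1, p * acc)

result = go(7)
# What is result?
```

Accumulator trace (n, acc): (7, 3) -> (6, 21) -> (5, 126) -> (4, 630) -> (3, 2520) -> (2, 7560) -> (1, 15120) -> return 15120

Answer: 15120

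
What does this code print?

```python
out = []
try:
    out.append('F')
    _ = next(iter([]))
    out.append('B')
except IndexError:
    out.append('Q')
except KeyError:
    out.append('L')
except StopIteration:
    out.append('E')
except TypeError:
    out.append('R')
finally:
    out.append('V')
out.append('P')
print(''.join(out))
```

Execution trace: 'F' (try body) → 'E' (except StopIteration) → 'V' (finally) → 'P' (after the try/except). Output: FEVP

Answer: FEVP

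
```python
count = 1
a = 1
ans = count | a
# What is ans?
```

Trace:
`count = 1` → count = 1
`a = 1` → a = 1
`ans = count | a` → ans = 1
So ans = 1

Answer: 1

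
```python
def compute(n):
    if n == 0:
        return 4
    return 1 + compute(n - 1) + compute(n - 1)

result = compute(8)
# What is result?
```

compute(n) = 1 + 2·compute(n-1), compute(0)=4. Closed form: (4+1)·2^8 - 1 = 1279.

Answer: 1279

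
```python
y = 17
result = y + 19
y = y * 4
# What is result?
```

Trace:
`y = 17` → y = 17
`result = y + 19` → result = 36
`y = y * 4` → y = 68
So result = 36

Answer: 36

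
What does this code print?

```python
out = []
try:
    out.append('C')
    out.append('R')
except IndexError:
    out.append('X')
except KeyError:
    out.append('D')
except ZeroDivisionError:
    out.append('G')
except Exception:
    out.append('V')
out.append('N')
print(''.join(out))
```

Execution trace: 'C' (try body) → 'R' (try body, no exception) → 'N' (after the try/except). Output: CRN

Answer: CRN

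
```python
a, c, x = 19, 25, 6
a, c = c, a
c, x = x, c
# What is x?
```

Trace:
`a, c, x = 19, 25, 6` → a = 19; c = 25; x = 6
`a, c = c, a` → a = 25; c = 19
`c, x = x, c` → c = 6; x = 19
So x = 19

Answer: 19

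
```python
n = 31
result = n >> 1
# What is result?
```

Trace:
`n = 31` → n = 31
`result = n >> 1` → result = 15
So result = 15

Answer: 15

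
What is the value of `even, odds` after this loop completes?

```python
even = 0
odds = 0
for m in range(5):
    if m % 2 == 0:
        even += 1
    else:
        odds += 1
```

Count evens and odds in range(5)
`even, odds` takes the values: (0, 0) → (1, 0) → (1, 1) → (2, 1) → (2, 2) → (3, 2)

Answer: 3, 2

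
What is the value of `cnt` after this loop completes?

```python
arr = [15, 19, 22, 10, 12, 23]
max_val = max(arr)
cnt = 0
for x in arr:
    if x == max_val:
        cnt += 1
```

Count of max value 23 in [15, 19, 22, 10, 12, 23]
`cnt` takes the values: 0 → 1

Answer: 1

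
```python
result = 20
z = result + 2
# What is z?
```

Trace:
`result = 20` → result = 20
`z = result + 2` → z = 22
So z = 22

Answer: 22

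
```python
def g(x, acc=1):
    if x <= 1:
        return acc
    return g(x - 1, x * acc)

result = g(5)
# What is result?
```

Accumulator trace (n, acc): (5, 1) -> (4, 5) -> (3, 20) -> (2, 60) -> (1, 120) -> return 120

Answer: 120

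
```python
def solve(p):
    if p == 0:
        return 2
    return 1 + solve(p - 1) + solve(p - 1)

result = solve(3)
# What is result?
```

solve(p) = 1 + 2·solve(p-1), solve(0)=2. Closed form: (2+1)·2^3 - 1 = 23.

Answer: 23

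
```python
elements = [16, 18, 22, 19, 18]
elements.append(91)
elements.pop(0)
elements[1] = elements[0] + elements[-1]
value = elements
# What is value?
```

Trace:
`elements = [16, 18, 22, 19, 18]` → elements = [16, 18, 22, 19, 18]
`elements.append(91)` → elements = [16, 18, 22, 19, 18, 91]
`elements.pop(0)` → elements = [18, 22, 19, 18, 91]
`elements[1] = elements[0] + elements[-1]` → elements = [18, 109, 19, 18, 91]
`value = elements` → value = [18, 109, 19, 18, 91]
So value = [18, 109, 19, 18, 91]

Answer: [18, 109, 19, 18, 91]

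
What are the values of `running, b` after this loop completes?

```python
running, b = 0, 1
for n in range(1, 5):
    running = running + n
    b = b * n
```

Sum and factorial of 1 to 4
`running, b` takes the values: (0, 1) → (1, 1) → (3, 1) → (3, 2) → (6, 2) → (6, 6) → (10, 6) → (10, 24)

Answer: 10, 24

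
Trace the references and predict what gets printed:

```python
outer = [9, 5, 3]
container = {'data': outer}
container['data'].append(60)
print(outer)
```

Key concept: dict holds reference to list.
Step by step:
`outer = [9, 5, 3]` → outer = [9, 5, 3]
`container = {'data': outer}` → container = {'data': [9, 5, 3]}
`container['data'].append(60)` → outer = [9, 5, 3, 60]; container = {'data': [9, 5, 3, 60]}
`print(outer)` → prints [9, 5, 3, 60]

Answer: [9, 5, 3, 60]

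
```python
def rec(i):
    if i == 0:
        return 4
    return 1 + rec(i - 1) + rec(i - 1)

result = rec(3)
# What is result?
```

rec(i) = 1 + 2·rec(i-1), rec(0)=4. Closed form: (4+1)·2^3 - 1 = 39.

Answer: 39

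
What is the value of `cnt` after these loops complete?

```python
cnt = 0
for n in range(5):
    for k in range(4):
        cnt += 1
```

5 * 4 = 20
`cnt` takes the values: 0 → 1 → 2 → 3 → 4 → 5 → 6 → 7 → 8 → 9 → 10 → 11 → 12 → 13 → 14 → 15 → 16 → 17 → 18 → 19 → 20

Answer: 20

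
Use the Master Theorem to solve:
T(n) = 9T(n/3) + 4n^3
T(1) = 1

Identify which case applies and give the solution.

a=9, b=3, f(n)=4n^3. log_3(9) = 2. Since c=3 > 2 and the regularity condition holds (9(n/3)^3 = (9/3^3)n^3 with 9/3^3 < 1), Case 3 applies: T(n) = Θ(f(n)) = O(n^3).

Answer: O(n^3) - Case 3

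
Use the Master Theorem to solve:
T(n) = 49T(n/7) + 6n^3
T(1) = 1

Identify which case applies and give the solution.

a=49, b=7, f(n)=6n^3. log_7(49) = 2. Since c=3 > 2 and the regularity condition holds (49(n/7)^3 = (49/7^3)n^3 with 49/7^3 < 1), Case 3 applies: T(n) = Θ(f(n)) = O(n^3).

Answer: O(n^3) - Case 3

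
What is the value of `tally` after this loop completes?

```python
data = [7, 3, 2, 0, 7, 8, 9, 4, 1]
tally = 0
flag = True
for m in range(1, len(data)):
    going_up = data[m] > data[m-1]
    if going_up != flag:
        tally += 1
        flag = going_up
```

Count direction changes in [7, 3, 2, 0, 7, 8, 9, 4, 1]
`tally` takes the values: 0 → 1 → 2 → 3

Answer: 3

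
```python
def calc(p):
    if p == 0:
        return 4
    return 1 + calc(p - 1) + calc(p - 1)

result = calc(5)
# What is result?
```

calc(p) = 1 + 2·calc(p-1), calc(0)=4. Closed form: (4+1)·2^5 - 1 = 159.

Answer: 159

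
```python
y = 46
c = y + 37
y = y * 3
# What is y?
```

Trace:
`y = 46` → y = 46
`c = y + 37` → c = 83
`y = y * 3` → y = 138
So y = 138

Answer: 138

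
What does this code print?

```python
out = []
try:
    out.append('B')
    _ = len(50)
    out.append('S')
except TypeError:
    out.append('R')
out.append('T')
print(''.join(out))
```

Execution trace: 'B' (try body) → 'R' (except TypeError) → 'T' (after the try/except). Output: BRT

Answer: BRT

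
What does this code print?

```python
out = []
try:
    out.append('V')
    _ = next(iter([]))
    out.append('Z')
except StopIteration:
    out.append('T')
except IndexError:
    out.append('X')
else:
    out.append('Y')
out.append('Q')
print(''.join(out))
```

Execution trace: 'V' (try body) → 'T' (except StopIteration) → 'Q' (after the try/except). Output: VTQ

Answer: VTQ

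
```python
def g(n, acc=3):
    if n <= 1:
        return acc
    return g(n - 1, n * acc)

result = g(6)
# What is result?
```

Accumulator trace (n, acc): (6, 3) -> (5, 18) -> (4, 90) -> (3, 360) -> (2, 1080) -> (1, 2160) -> return 2160

Answer: 2160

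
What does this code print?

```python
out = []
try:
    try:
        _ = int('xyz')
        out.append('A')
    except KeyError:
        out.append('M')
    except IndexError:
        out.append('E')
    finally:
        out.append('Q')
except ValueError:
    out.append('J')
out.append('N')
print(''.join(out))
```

Execution trace: 'Q' (finally) → 'J' (outer except ValueError) → 'N' (after the try/except). Output: QJN

Answer: QJN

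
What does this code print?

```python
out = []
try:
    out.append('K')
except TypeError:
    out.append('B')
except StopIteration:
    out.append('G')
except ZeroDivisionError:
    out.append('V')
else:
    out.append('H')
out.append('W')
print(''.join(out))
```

Execution trace: 'K' (try body, no exception) → 'H' (else) → 'W' (after the try/except). Output: KHW

Answer: KHW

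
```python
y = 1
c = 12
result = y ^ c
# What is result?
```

Trace:
`y = 1` → y = 1
`c = 12` → c = 12
`result = y ^ c` → result = 13
So result = 13

Answer: 13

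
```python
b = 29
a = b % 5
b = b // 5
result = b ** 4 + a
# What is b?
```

Trace:
`b = 29` → b = 29
`a = b % 5` → a = 4
`b = b // 5` → b = 5
`result = b ** 4 + a` → result = 629
So b = 5

Answer: 5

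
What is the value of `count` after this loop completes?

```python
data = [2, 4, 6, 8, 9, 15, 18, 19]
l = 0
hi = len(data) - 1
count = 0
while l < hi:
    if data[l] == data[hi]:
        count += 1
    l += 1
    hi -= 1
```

Count matching pairs from ends
`count` takes the values: 0

Answer: 0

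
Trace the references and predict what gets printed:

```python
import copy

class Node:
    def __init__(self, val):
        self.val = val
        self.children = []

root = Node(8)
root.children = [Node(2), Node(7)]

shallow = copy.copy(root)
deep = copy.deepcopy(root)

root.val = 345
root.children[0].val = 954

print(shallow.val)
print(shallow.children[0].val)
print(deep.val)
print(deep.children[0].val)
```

Key concept: deep copy with custom objects.
Step by step:
`root = Node(8)` → root = Node(val=8, children=[])
`root.children = [Node(2), Node(7)]` → root = Node(val=8, children=[Node(val=2, children=[]), Node(val=7, children=[])])
`shallow = copy.copy(root)` → shallow = Node(val=8, children=[Node(val=2, children=[]), Node(val=7, children=[])])
`deep = copy.deepcopy(root)` → deep = Node(val=8, children=[Node(val=2, children=[]), Node(val=7, children=[])])
`root.val = 345` → root = Node(val=345, children=[Node(val=2, children=[]), Node(val=7, children=[])])
`root.children[0].val = 954` → root = Node(val=345, children=[Node(val=954, children=[]), Node(val=7, children=[])]); shallow = Node(val=8, children=[Node(val=954, children=[]), Node(val=7, children=[])])
`print(shallow.val)` → prints 8
`print(shallow.children[0].val)` → prints 954
`print(deep.val)` → prints 8
`print(deep.children[0].val)` → prints 2

Answer:
8
954
8
2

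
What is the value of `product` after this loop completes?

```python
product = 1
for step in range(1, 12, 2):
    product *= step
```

Product of 1, 3, 5, ... up to 11
`product` takes the values: 1 → 3 → 15 → 105 → 945 → 10395

Answer: 10395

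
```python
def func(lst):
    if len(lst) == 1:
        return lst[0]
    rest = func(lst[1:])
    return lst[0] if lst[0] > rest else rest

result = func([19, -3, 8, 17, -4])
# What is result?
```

Recursive max over [19, -3, 8, 17, -4] = 19

Answer: 19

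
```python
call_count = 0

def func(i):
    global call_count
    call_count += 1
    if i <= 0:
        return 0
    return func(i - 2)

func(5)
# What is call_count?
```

Linear recursion stepping by 2: 4 calls from i=5 down to ≤0.

Answer: 4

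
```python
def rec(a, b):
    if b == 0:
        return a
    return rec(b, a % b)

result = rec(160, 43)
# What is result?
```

rec(160, 43) -> rec(43, 31) -> rec(31, 12) -> rec(12, 7) -> rec(7, 5) -> rec(5, 2) -> rec(2, 1) -> rec(1, 0) -> 1

Answer: 1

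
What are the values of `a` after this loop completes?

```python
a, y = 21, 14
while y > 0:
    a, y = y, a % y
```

GCD of 21 and 14
`a` takes the values: 21 → 14 → 7

Answer: 7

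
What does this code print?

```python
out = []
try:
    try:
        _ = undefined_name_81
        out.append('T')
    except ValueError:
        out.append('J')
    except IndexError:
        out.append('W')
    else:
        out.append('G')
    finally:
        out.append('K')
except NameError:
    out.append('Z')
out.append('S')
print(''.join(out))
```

Execution trace: 'K' (finally) → 'Z' (outer except NameError) → 'S' (after the try/except). Output: KZS

Answer: KZS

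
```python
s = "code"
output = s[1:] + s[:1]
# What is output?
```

Trace:
`s = "code"` → s = 'code'
`output = s[1:] + s[:1]` → output = 'odec'
So output = 'odec'

Answer: 'odec'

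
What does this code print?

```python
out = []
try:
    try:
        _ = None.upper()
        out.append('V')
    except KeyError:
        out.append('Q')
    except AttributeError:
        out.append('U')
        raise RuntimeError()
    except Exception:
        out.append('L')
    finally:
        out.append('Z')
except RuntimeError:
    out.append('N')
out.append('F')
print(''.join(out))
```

Execution trace: 'U' (inner except AttributeError) → 'Z' (inner finally) → 'N' (outer except RuntimeError) → 'F' (after the try/except). Output: UZNF

Answer: UZNF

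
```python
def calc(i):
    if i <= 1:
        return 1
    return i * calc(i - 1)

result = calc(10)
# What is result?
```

calc(10) = 10 * 9 * 8 * 7 * 6 * 5 * 4 * 3 * 2 * 1 = 3628800

Answer: 3628800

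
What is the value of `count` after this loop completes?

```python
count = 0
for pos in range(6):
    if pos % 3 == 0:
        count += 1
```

Count numbers divisible by 3 in range(6)
`count` takes the values: 0 → 1 → 2

Answer: 2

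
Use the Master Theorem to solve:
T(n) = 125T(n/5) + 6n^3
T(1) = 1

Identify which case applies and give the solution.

a=125, b=5, f(n)=6n^3. log_5(125) = 3. Since c=3 = 3, Case 2 applies: T(n) = Θ(n^log_b(a) · log n) = O(n^3 log n).

Answer: O(n^3 log n) - Case 2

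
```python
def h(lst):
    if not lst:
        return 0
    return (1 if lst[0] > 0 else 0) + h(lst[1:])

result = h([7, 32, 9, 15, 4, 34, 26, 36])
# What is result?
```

Count of positive elements in [7, 32, 9, 15, 4, 34, 26, 36] = 8

Answer: 8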